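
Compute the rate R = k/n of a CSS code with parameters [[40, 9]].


Code rate R = k/n
= 9/40
= 0.2250

0.2250


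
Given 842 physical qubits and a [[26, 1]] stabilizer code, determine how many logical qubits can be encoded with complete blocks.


Each code block uses 26 physical qubits for 1 logical qubit(s).
Number of complete blocks = floor(842 / 26) = 32
Logical qubits = 32 * 1
= 32

32


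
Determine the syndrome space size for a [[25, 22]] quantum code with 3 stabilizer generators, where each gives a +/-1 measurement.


Each stabilizer generator gives a binary (+1 or -1) measurement outcome.
With 3 independent generators:
Total syndromes = 2^3
= 8

8


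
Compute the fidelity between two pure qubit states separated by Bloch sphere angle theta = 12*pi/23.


For states separated by angle theta on Bloch sphere:
F = cos^2(theta/2)
theta = 12*pi/23 = 1.6391
theta/2 = 0.8195
cos(theta/2) = 0.6826
F = 0.4659

0.4659


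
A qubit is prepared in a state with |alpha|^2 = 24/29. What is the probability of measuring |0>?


|alpha|^2 = 24/29 = 0.8276
|beta|^2 = 1 - 24/29 = 5/29 = 0.1724
P(|0>) = |alpha|^2 = 0.8276

0.8276


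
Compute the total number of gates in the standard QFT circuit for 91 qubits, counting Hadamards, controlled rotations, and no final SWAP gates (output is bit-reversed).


Hadamard gates: 91
Controlled rotations: n*(n-1)/2 = 91*90/2 = 4095
SWAP gates: 0 (omitted)
Total = 91 + 4095
= 4186

4186


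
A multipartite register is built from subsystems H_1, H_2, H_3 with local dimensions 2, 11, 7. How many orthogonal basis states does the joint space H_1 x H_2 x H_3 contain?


dim(H_1 x H_2 x H_3) = 2 * 11 * 7
= 22 * 7
= 154

154


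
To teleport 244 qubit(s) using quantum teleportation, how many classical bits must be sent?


Quantum teleportation requires 2 classical bits per qubit teleported.
244 qubit(s) -> 2 * 244 = 488 classical bits

488


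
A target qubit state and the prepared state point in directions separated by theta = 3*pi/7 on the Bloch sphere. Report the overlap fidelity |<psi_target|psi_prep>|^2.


For states separated by angle theta on Bloch sphere:
F = cos^2(theta/2)
theta = 3*pi/7 = 1.3464
theta/2 = 0.6732
cos(theta/2) = 0.7818
F = 0.6113

0.6113


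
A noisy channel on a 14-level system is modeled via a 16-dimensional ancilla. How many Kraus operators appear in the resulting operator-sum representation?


Tracing out the environment in an orthonormal basis {|i>_E} gives Kraus operators K_i = <i|_E U |0>_E.
Number of Kraus operators = dim(H_env) = d_env
= 16

16


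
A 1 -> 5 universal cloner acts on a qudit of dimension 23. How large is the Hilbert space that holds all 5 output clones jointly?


Output space = H^(tensor 5) where dim(H) = 23
dim = 23^5
= 529 (after 2 factors)
= 12167 (after 3 factors)
= 279841 (after 4 factors)
= 6436343 (after 5 factors)
= 6436343

6436343


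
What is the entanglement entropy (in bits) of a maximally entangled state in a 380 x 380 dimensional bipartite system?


For a maximally entangled state in d x d:
S = log2(d) = log2(380)
= 8.5699

8.5699


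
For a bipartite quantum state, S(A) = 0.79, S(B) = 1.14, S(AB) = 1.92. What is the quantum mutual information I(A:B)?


I(A:B) = S(A) + S(B) - S(AB)
= 0.79 + 1.14 - 1.92
= 0.0100

0.0100


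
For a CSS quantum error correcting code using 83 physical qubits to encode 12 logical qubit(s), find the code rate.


Code rate R = k/n
= 12/83
= 0.1446

0.1446


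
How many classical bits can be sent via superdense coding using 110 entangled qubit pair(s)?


Superdense coding allows 2 classical bits per shared entangled pair.
110 pair(s) -> 2 * 110 = 220 classical bits

220


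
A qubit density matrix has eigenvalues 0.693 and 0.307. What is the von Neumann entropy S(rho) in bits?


S = -p*log2(p) - (1-p)*log2(1-p)
p = 0.6930, 1-p = 0.3070
= -0.6930 * log2(0.6930) - 0.3070 * log2(0.3070)
= -(-0.3666) - (-0.5230)
= 0.8897

0.8897


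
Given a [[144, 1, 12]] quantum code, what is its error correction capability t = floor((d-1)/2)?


Code parameters: [[144, 1, 12]], distance d = 12.
Number of correctable errors = floor((d-1)/2)
= floor((12 - 1)/2)
= floor(11/2)
= 5

5


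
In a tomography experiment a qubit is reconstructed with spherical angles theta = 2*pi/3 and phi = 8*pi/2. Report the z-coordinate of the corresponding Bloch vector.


theta = 2.0944, phi = 12.5664
r_z = cos(theta) = -0.5000

-0.5000


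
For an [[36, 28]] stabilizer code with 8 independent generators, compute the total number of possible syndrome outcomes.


Each stabilizer generator gives a binary (+1 or -1) measurement outcome.
With 8 independent generators:
Total syndromes = 2^8
= 256

256


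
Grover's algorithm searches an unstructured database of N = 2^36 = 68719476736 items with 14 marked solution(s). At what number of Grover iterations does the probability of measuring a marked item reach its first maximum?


After j Grover iterations the success probability is P(j) = sin^2((2j+1)*theta), where sin(theta) = sqrt(k/N).
N = 2^36 = 68719476736, k = 14
sin(theta) = sqrt(k/N) = 1.42732902e-05
theta = arcsin(sqrt(k/N)) = 1.42732902e-05 rad
P(j) reaches its first maximum when (2j+1)*theta is as close as possible to pi/2, i.e. j = round(pi/(4*theta) - 1/2).
pi/(4*theta) - 1/2 = 55025.2265
(For comparison, the common estimate pi/4 * sqrt(N/k) = 55025.7265; the exact maximiser is used here.)
Optimal iterations = 55025

55025


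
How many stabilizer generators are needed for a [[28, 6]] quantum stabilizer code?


For an [[n,k]] stabilizer code:
Number of stabilizer generators = n - k
= 28 - 6
= 22

22


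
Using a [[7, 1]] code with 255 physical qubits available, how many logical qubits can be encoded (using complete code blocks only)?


Each code block uses 7 physical qubits for 1 logical qubit(s).
Number of complete blocks = floor(255 / 7) = 36
Logical qubits = 36 * 1
= 36

36


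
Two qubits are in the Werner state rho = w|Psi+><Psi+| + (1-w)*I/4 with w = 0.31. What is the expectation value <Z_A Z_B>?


|Psi+> = (|01> + |10>)/sqrt(2)
For the pure Bell state, <Z_A Z_B> = -1 (Bell-state Pauli correlator).
The maximally-mixed part I/4 has tr(I/4 * P tensor P) = 0 for any traceless Pauli P.
So <Z_A Z_B>_rho = w * (-1) + (1 - w) * 0
= 0.31 * (-1)
= -0.3100

-0.3100


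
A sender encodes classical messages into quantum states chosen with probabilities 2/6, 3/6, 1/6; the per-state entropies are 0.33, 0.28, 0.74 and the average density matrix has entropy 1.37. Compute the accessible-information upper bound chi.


chi = S(rho) - sum_i p_i * S(rho_i)
Weighted entropy = 2/6 * 0.33 + 3/6 * 0.28 + 1/6 * 0.74
= 0.3733
chi = 1.37 - 0.3733
= 0.9967

0.9967


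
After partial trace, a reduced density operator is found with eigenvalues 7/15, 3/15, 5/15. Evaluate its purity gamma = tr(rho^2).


tr(rho^2) = sum of eigenvalues squared
= (7/15)^2 + (3/15)^2 + (5/15)^2
= (49 + 9 + 25) / 225
= 83/225
= 0.3689

0.3689


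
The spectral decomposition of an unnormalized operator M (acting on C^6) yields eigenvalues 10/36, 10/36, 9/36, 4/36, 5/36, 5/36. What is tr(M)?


tr(M) = sum of eigenvalues
= 10/36 + 10/36 + 9/36 + 4/36 + 5/36 + 5/36
= 43/36
= 1.1944

1.1944


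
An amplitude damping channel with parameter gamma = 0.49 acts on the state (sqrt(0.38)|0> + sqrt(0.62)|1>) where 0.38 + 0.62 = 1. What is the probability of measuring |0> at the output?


For amplitude damping with parameter gamma on state sqrt(a)|0> + sqrt(b)|1>:
alpha^2 = 0.38, beta^2 = 0.62
P(|0>) = alpha^2 + gamma * beta^2
= 0.38 + 0.49 * 0.62
= 0.38 + 0.3038
= 0.6838

0.6838


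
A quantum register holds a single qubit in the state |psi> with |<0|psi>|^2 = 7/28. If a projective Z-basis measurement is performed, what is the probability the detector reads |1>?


|alpha|^2 = 7/28 = 0.2500
|beta|^2 = 1 - 7/28 = 21/28 = 0.7500
P(|1>) = |beta|^2 = 0.7500

0.7500


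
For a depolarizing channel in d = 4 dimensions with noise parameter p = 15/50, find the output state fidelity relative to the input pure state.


F = (1-p) + p/d
= (1 - 0.3000) + 0.3000/4
= 0.7000 + 0.0750
= 0.7750

0.7750


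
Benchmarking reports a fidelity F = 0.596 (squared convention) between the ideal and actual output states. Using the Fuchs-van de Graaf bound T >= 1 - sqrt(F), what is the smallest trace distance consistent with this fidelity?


Fuchs-van de Graaf (squared-fidelity convention): 1 - sqrt(F) <= T <= sqrt(1 - F).
Lower bound: T >= 1 - sqrt(F)
sqrt(F) = sqrt(0.596) = 0.7720
T >= 1 - 0.7720
T >= 0.2280

0.2280


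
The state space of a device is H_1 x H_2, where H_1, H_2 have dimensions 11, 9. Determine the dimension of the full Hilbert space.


dim(H_1 x H_2) = 11 * 9
= 99

99


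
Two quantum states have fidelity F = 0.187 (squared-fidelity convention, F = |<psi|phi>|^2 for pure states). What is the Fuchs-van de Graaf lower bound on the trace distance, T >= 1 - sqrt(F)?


Fuchs-van de Graaf (squared-fidelity convention): 1 - sqrt(F) <= T <= sqrt(1 - F).
Lower bound: T >= 1 - sqrt(F)
sqrt(F) = sqrt(0.187) = 0.4324
T >= 1 - 0.4324
T >= 0.5676

0.5676


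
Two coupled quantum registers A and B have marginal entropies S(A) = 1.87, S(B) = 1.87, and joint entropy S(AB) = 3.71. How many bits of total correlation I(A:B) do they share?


I(A:B) = S(A) + S(B) - S(AB)
= 1.87 + 1.87 - 3.71
= 0.0300

0.0300


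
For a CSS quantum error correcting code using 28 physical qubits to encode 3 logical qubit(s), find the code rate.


Code rate R = k/n
= 3/28
= 0.1071

0.1071


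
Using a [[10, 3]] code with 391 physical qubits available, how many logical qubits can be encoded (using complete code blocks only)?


Each code block uses 10 physical qubits for 3 logical qubit(s).
Number of complete blocks = floor(391 / 10) = 39
Logical qubits = 39 * 3
= 117

117


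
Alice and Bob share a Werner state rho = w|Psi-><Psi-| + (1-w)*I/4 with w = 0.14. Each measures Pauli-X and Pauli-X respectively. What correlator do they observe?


|Psi-> = (|01> - |10>)/sqrt(2)
For the pure Bell state, <X_A X_B> = -1 (Bell-state Pauli correlator).
The maximally-mixed part I/4 has tr(I/4 * P tensor P) = 0 for any traceless Pauli P.
So <X_A X_B>_rho = w * (-1) + (1 - w) * 0
= 0.14 * (-1)
= -0.1400

-0.1400


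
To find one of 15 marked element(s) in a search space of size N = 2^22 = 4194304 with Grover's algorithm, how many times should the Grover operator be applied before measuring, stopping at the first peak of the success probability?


After j Grover iterations the success probability is P(j) = sin^2((2j+1)*theta), where sin(theta) = sqrt(k/N).
N = 2^22 = 4194304, k = 15
sin(theta) = sqrt(k/N) = 0.00189110515
theta = arcsin(sqrt(k/N)) = 0.001891106277 rad
P(j) reaches its first maximum when (2j+1)*theta is as close as possible to pi/2, i.e. j = round(pi/(4*theta) - 1/2).
pi/(4*theta) - 1/2 = 414.8115
(For comparison, the common estimate pi/4 * sqrt(N/k) = 415.3117; the exact maximiser is used here.)
Optimal iterations = 415

415


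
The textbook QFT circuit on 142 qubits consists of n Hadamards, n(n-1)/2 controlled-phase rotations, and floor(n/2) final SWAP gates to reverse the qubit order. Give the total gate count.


Hadamard gates: 142
Controlled rotations: n*(n-1)/2 = 142*141/2 = 10011
SWAP gates: floor(n/2) = floor(142/2) = 71
Total = 142 + 10011 + 71
= 10224

10224


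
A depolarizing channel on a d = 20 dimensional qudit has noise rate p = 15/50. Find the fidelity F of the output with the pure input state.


F = (1-p) + p/d
= (1 - 0.3000) + 0.3000/20
= 0.7000 + 0.0150
= 0.7150

0.7150


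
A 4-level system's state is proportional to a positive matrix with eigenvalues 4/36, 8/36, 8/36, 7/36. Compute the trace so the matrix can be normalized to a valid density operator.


tr(M) = sum of eigenvalues
= 4/36 + 8/36 + 8/36 + 7/36
= 27/36
= 0.7500

0.7500


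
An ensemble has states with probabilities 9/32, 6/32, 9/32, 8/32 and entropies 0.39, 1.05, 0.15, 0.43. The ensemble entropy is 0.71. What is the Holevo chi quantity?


chi = S(rho) - sum_i p_i * S(rho_i)
Weighted entropy = 9/32 * 0.39 + 6/32 * 1.05 + 9/32 * 0.15 + 8/32 * 0.43
= 0.4563
chi = 0.71 - 0.4563
= 0.2537

0.2537


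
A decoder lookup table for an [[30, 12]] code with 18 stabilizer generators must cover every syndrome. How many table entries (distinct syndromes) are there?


Each stabilizer generator gives a binary (+1 or -1) measurement outcome.
With 18 independent generators:
Total syndromes = 2^18
= 262144

262144


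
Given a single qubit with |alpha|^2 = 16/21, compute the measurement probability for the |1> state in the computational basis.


|alpha|^2 = 16/21 = 0.7619
|beta|^2 = 1 - 16/21 = 5/21 = 0.2381
P(|1>) = |beta|^2 = 0.2381

0.2381


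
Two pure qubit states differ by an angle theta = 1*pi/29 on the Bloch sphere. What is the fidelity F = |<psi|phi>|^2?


For states separated by angle theta on Bloch sphere:
F = cos^2(theta/2)
theta = 1*pi/29 = 0.1083
theta/2 = 0.0542
cos(theta/2) = 0.9985
F = 0.9971

0.9971


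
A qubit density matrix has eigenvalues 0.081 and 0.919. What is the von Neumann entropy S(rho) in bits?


S = -p*log2(p) - (1-p)*log2(1-p)
p = 0.0810, 1-p = 0.9190
= -0.0810 * log2(0.0810) - 0.9190 * log2(0.9190)
= -(-0.2937) - (-0.1120)
= 0.4057

0.4057


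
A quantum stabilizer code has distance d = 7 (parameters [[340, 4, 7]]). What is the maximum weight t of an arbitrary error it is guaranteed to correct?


Code parameters: [[340, 4, 7]], distance d = 7.
Number of correctable errors = floor((d-1)/2)
= floor((7 - 1)/2)
= floor(6/2)
= 3

3


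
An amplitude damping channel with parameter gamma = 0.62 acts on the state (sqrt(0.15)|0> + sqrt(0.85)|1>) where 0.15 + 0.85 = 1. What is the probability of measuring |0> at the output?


For amplitude damping with parameter gamma on state sqrt(a)|0> + sqrt(b)|1>:
alpha^2 = 0.15, beta^2 = 0.85
P(|0>) = alpha^2 + gamma * beta^2
= 0.15 + 0.62 * 0.85
= 0.15 + 0.5270
= 0.6770

0.6770


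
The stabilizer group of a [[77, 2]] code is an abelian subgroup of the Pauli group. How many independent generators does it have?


For an [[n,k]] stabilizer code:
Number of stabilizer generators = n - k
= 77 - 2
= 75

75


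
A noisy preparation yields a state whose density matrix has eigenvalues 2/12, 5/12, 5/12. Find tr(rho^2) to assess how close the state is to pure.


tr(rho^2) = sum of eigenvalues squared
= (2/12)^2 + (5/12)^2 + (5/12)^2
= (4 + 25 + 25) / 144
= 54/144
= 0.3750

0.3750


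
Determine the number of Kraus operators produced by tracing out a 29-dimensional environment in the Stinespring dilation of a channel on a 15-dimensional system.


Tracing out the environment in an orthonormal basis {|i>_E} gives Kraus operators K_i = <i|_E U |0>_E.
Number of Kraus operators = dim(H_env) = d_env
= 29

29


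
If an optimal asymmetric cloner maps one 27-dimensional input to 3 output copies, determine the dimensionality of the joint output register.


Output space = H^(tensor 3) where dim(H) = 27
dim = 27^3
= 729 (after 2 factors)
= 19683 (after 3 factors)
= 19683

19683


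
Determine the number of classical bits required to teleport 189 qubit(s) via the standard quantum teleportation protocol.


Quantum teleportation requires 2 classical bits per qubit teleported.
189 qubit(s) -> 2 * 189 = 378 classical bits

378


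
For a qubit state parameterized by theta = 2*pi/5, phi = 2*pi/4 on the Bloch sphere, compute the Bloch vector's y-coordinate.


theta = 1.2566, phi = 1.5708
r_y = sin(theta)*sin(phi) = 0.9511 * 1.0000
r_y = 0.9511

0.9511


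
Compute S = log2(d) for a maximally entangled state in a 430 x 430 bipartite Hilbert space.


For a maximally entangled state in d x d:
S = log2(d) = log2(430)
= 8.7482

8.7482


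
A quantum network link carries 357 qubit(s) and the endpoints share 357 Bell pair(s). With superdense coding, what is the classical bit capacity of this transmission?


Superdense coding allows 2 classical bits per shared entangled pair.
357 pair(s) -> 2 * 357 = 714 classical bits

714


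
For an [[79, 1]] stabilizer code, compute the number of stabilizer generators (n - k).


For an [[n,k]] stabilizer code:
Number of stabilizer generators = n - k
= 79 - 1
= 78

78


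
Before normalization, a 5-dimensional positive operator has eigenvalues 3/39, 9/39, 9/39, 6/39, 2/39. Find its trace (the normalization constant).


tr(M) = sum of eigenvalues
= 3/39 + 9/39 + 9/39 + 6/39 + 2/39
= 29/39
= 0.7436

0.7436


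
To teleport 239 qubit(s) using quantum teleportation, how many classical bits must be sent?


Quantum teleportation requires 2 classical bits per qubit teleported.
239 qubit(s) -> 2 * 239 = 478 classical bits

478


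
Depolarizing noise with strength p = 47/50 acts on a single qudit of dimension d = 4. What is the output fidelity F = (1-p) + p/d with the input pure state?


F = (1-p) + p/d
= (1 - 0.9400) + 0.9400/4
= 0.0600 + 0.2350
= 0.2950

0.2950


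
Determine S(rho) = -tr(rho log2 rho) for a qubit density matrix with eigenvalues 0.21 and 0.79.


S = -p*log2(p) - (1-p)*log2(1-p)
p = 0.2100, 1-p = 0.7900
= -0.2100 * log2(0.2100) - 0.7900 * log2(0.7900)
= -(-0.4728) - (-0.2687)
= 0.7415

0.7415


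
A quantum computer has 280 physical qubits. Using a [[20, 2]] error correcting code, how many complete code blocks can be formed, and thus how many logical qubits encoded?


Each code block uses 20 physical qubits for 2 logical qubit(s).
Number of complete blocks = floor(280 / 20) = 14
Logical qubits = 14 * 2
= 28

28


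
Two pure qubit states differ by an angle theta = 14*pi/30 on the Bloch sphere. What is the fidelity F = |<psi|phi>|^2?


For states separated by angle theta on Bloch sphere:
F = cos^2(theta/2)
theta = 14*pi/30 = 1.4661
theta/2 = 0.7330
cos(theta/2) = 0.7431
F = 0.5523

0.5523


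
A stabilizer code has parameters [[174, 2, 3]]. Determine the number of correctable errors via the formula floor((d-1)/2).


Code parameters: [[174, 2, 3]], distance d = 3.
Number of correctable errors = floor((d-1)/2)
= floor((3 - 1)/2)
= floor(2/2)
= 1

1


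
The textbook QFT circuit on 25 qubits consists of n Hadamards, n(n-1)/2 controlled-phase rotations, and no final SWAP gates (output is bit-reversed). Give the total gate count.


Hadamard gates: 25
Controlled rotations: n*(n-1)/2 = 25*24/2 = 300
SWAP gates: 0 (omitted)
Total = 25 + 300
= 325

325


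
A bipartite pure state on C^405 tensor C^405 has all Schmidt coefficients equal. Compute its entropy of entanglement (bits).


For a maximally entangled state in d x d:
S = log2(d) = log2(405)
= 8.6618

8.6618


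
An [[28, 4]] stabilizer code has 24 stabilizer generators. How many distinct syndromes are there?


Each stabilizer generator gives a binary (+1 or -1) measurement outcome.
With 24 independent generators:
Total syndromes = 2^24
= 16777216

16777216


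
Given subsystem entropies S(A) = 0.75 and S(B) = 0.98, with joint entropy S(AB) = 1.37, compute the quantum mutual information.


I(A:B) = S(A) + S(B) - S(AB)
= 0.75 + 0.98 - 1.37
= 0.3600

0.3600


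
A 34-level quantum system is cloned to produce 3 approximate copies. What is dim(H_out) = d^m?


Output space = H^(tensor 3) where dim(H) = 34
dim = 34^3
= 1156 (after 2 factors)
= 39304 (after 3 factors)
= 39304

39304


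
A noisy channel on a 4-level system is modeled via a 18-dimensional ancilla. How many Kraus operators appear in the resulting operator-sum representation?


Tracing out the environment in an orthonormal basis {|i>_E} gives Kraus operators K_i = <i|_E U |0>_E.
Number of Kraus operators = dim(H_env) = d_env
= 18

18


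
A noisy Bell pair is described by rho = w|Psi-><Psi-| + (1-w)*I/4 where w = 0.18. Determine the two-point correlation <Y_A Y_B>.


|Psi-> = (|01> - |10>)/sqrt(2)
For the pure Bell state, <Y_A Y_B> = -1 (Bell-state Pauli correlator).
The maximally-mixed part I/4 has tr(I/4 * P tensor P) = 0 for any traceless Pauli P.
So <Y_A Y_B>_rho = w * (-1) + (1 - w) * 0
= 0.18 * (-1)
= -0.1800

-0.1800


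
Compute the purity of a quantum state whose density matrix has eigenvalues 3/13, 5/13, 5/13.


tr(rho^2) = sum of eigenvalues squared
= (3/13)^2 + (5/13)^2 + (5/13)^2
= (9 + 25 + 25) / 169
= 59/169
= 0.3491

0.3491


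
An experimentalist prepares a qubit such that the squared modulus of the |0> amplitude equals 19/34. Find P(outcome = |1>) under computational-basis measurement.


|alpha|^2 = 19/34 = 0.5588
|beta|^2 = 1 - 19/34 = 15/34 = 0.4412
P(|1>) = |beta|^2 = 0.4412

0.4412


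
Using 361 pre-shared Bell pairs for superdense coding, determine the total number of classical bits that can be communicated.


Superdense coding allows 2 classical bits per shared entangled pair.
361 pair(s) -> 2 * 361 = 722 classical bits

722


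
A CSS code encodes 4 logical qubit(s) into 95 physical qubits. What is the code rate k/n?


Code rate R = k/n
= 4/95
= 0.0421

0.0421


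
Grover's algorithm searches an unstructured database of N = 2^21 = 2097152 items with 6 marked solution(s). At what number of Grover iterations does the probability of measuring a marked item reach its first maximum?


After j Grover iterations the success probability is P(j) = sin^2((2j+1)*theta), where sin(theta) = sqrt(k/N).
N = 2^21 = 2097152, k = 6
sin(theta) = sqrt(k/N) = 0.001691455867
theta = arcsin(sqrt(k/N)) = 0.001691456673 rad
P(j) reaches its first maximum when (2j+1)*theta is as close as possible to pi/2, i.e. j = round(pi/(4*theta) - 1/2).
pi/(4*theta) - 1/2 = 463.8324
(For comparison, the common estimate pi/4 * sqrt(N/k) = 464.3326; the exact maximiser is used here.)
Optimal iterations = 464

464


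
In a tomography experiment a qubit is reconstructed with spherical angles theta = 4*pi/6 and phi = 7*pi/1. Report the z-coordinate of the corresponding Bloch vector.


theta = 2.0944, phi = 21.9911
r_z = cos(theta) = -0.5000

-0.5000


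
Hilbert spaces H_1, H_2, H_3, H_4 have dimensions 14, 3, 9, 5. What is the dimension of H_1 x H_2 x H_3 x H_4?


dim(H_1 x H_2 x H_3 x H_4) = 14 * 3 * 9 * 5
= 42 * 9 * 5
= 378 * 5
= 1890

1890


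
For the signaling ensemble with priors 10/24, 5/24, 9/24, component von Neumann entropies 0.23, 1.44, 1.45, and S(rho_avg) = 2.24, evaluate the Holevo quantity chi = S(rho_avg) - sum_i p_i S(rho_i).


chi = S(rho) - sum_i p_i * S(rho_i)
Weighted entropy = 10/24 * 0.23 + 5/24 * 1.44 + 9/24 * 1.45
= 0.9396
chi = 2.24 - 0.9396
= 1.3004

1.3004


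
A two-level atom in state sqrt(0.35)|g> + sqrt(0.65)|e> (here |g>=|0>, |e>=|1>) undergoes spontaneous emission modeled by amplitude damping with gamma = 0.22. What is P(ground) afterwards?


For amplitude damping with parameter gamma on state sqrt(a)|0> + sqrt(b)|1>:
alpha^2 = 0.35, beta^2 = 0.65
P(|0>) = alpha^2 + gamma * beta^2
= 0.35 + 0.22 * 0.65
= 0.35 + 0.1430
= 0.4930

0.4930


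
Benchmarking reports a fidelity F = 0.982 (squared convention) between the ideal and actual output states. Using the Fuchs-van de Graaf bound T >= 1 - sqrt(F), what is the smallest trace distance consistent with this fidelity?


Fuchs-van de Graaf (squared-fidelity convention): 1 - sqrt(F) <= T <= sqrt(1 - F).
Lower bound: T >= 1 - sqrt(F)
sqrt(F) = sqrt(0.982) = 0.9910
T >= 1 - 0.9910
T >= 0.0090

0.0090


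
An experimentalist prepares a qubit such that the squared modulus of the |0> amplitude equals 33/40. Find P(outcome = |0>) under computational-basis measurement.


|alpha|^2 = 33/40 = 0.8250
|beta|^2 = 1 - 33/40 = 7/40 = 0.1750
P(|0>) = |alpha|^2 = 0.8250

0.8250


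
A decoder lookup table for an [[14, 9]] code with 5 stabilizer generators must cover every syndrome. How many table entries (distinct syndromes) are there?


Each stabilizer generator gives a binary (+1 or -1) measurement outcome.
With 5 independent generators:
Total syndromes = 2^5
= 32

32


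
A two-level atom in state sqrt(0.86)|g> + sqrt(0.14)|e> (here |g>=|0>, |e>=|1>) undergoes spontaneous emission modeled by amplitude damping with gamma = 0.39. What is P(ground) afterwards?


For amplitude damping with parameter gamma on state sqrt(a)|0> + sqrt(b)|1>:
alpha^2 = 0.86, beta^2 = 0.14
P(|0>) = alpha^2 + gamma * beta^2
= 0.86 + 0.39 * 0.14
= 0.86 + 0.0546
= 0.9146

0.9146


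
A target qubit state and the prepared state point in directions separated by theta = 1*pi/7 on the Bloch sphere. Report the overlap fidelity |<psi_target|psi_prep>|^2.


For states separated by angle theta on Bloch sphere:
F = cos^2(theta/2)
theta = 1*pi/7 = 0.4488
theta/2 = 0.2244
cos(theta/2) = 0.9749
F = 0.9505

0.9505


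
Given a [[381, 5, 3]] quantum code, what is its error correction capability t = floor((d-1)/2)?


Code parameters: [[381, 5, 3]], distance d = 3.
Number of correctable errors = floor((d-1)/2)
= floor((3 - 1)/2)
= floor(2/2)
= 1

1


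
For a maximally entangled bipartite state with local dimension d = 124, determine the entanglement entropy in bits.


For a maximally entangled state in d x d:
S = log2(d) = log2(124)
= 6.9542

6.9542


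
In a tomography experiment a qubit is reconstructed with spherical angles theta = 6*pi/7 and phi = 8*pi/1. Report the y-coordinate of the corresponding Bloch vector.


theta = 2.6928, phi = 25.1327
r_y = sin(theta)*sin(phi) = 0.4339 * 0.0000
r_y = 0.0000

0.0000


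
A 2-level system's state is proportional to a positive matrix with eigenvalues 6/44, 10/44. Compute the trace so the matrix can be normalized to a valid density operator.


tr(M) = sum of eigenvalues
= 6/44 + 10/44
= 16/44
= 0.3636

0.3636


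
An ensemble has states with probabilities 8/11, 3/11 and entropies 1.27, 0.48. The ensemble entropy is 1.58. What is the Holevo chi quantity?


chi = S(rho) - sum_i p_i * S(rho_i)
Weighted entropy = 8/11 * 1.27 + 3/11 * 0.48
= 1.0545
chi = 1.58 - 1.0545
= 0.5255

0.5255


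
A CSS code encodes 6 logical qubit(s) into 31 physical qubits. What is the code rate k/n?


Code rate R = k/n
= 6/31
= 0.1935

0.1935


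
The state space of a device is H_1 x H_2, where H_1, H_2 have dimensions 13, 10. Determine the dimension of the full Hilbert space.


dim(H_1 x H_2) = 13 * 10
= 130

130


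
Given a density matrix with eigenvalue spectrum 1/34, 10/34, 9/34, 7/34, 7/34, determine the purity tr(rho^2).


tr(rho^2) = sum of eigenvalues squared
= (1/34)^2 + (10/34)^2 + (9/34)^2 + (7/34)^2 + (7/34)^2
= (1 + 100 + 81 + 49 + 49) / 1156
= 280/1156
= 0.2422

0.2422


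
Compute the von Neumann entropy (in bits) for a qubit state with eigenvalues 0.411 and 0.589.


S = -p*log2(p) - (1-p)*log2(1-p)
p = 0.4110, 1-p = 0.5890
= -0.4110 * log2(0.4110) - 0.5890 * log2(0.5890)
= -(-0.5272) - (-0.4498)
= 0.9770

0.9770


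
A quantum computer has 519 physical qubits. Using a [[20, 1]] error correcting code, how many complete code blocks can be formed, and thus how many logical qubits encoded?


Each code block uses 20 physical qubits for 1 logical qubit(s).
Number of complete blocks = floor(519 / 20) = 25
Logical qubits = 25 * 1
= 25

25


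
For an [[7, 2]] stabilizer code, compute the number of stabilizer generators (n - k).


For an [[n,k]] stabilizer code:
Number of stabilizer generators = n - k
= 7 - 2
= 5

5


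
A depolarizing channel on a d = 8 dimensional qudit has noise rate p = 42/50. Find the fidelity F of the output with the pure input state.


F = (1-p) + p/d
= (1 - 0.8400) + 0.8400/8
= 0.1600 + 0.1050
= 0.2650

0.2650


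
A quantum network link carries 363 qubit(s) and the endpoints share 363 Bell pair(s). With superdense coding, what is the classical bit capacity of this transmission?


Superdense coding allows 2 classical bits per shared entangled pair.
363 pair(s) -> 2 * 363 = 726 classical bits

726


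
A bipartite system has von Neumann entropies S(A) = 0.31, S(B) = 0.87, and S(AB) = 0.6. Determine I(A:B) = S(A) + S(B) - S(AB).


I(A:B) = S(A) + S(B) - S(AB)
= 0.31 + 0.87 - 0.6
= 0.5800

0.5800


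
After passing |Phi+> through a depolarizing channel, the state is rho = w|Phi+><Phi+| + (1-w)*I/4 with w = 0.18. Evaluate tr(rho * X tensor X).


|Phi+> = (|00> + |11>)/sqrt(2)
For the pure Bell state, <X_A X_B> = +1 (Bell-state Pauli correlator).
The maximally-mixed part I/4 has tr(I/4 * P tensor P) = 0 for any traceless Pauli P.
So <X_A X_B>_rho = w * (+1) + (1 - w) * 0
= 0.18 * (+1)
= 0.1800

0.1800


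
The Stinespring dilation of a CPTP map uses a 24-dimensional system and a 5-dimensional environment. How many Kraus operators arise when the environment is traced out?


Tracing out the environment in an orthonormal basis {|i>_E} gives Kraus operators K_i = <i|_E U |0>_E.
Number of Kraus operators = dim(H_env) = d_env
= 5

5


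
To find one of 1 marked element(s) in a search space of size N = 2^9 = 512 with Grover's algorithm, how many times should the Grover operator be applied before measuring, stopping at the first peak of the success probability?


After j Grover iterations the success probability is P(j) = sin^2((2j+1)*theta), where sin(theta) = sqrt(k/N).
N = 2^9 = 512, k = 1
sin(theta) = sqrt(k/N) = 0.04419417382
theta = arcsin(sqrt(k/N)) = 0.04420857261 rad
P(j) reaches its first maximum when (2j+1)*theta is as close as possible to pi/2, i.e. j = round(pi/(4*theta) - 1/2).
pi/(4*theta) - 1/2 = 17.2657
(For comparison, the common estimate pi/4 * sqrt(N/k) = 17.7715; the exact maximiser is used here.)
Optimal iterations = 17

17


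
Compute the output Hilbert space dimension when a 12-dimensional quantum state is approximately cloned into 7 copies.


Output space = H^(tensor 7) where dim(H) = 12
dim = 12^7
= 144 (after 2 factors)
= 1728 (after 3 factors)
= 20736 (after 4 factors)
= 248832 (after 5 factors)
= 2985984 (after 6 factors)
= 35831808 (after 7 factors)
= 35831808

35831808


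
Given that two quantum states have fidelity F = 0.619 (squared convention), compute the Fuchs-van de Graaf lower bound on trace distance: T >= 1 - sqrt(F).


Fuchs-van de Graaf (squared-fidelity convention): 1 - sqrt(F) <= T <= sqrt(1 - F).
Lower bound: T >= 1 - sqrt(F)
sqrt(F) = sqrt(0.619) = 0.7868
T >= 1 - 0.7868
T >= 0.2132

0.2132


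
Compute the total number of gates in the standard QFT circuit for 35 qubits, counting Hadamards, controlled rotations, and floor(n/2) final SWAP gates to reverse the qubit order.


Hadamard gates: 35
Controlled rotations: n*(n-1)/2 = 35*34/2 = 595
SWAP gates: floor(n/2) = floor(35/2) = 17
Total = 35 + 595 + 17
= 647

647


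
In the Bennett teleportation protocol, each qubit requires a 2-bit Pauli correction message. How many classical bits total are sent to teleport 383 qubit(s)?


Quantum teleportation requires 2 classical bits per qubit teleported.
383 qubit(s) -> 2 * 383 = 766 classical bits

766


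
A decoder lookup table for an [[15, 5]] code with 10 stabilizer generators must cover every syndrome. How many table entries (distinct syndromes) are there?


Each stabilizer generator gives a binary (+1 or -1) measurement outcome.
With 10 independent generators:
Total syndromes = 2^10
= 1024

1024


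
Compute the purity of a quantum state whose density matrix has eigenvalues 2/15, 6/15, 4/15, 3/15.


tr(rho^2) = sum of eigenvalues squared
= (2/15)^2 + (6/15)^2 + (4/15)^2 + (3/15)^2
= (4 + 36 + 16 + 9) / 225
= 65/225
= 0.2889

0.2889


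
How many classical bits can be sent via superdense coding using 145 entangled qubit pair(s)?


Superdense coding allows 2 classical bits per shared entangled pair.
145 pair(s) -> 2 * 145 = 290 classical bits

290


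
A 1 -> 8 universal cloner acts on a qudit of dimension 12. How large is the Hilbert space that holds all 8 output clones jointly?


Output space = H^(tensor 8) where dim(H) = 12
dim = 12^8
= 144 (after 2 factors)
= 1728 (after 3 factors)
= 20736 (after 4 factors)
= 248832 (after 5 factors)
= 2985984 (after 6 factors)
= 35831808 (after 7 factors)
= 429981696 (after 8 factors)
= 429981696

429981696


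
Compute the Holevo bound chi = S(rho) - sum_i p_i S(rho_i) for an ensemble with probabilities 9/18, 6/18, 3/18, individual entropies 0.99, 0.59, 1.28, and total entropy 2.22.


chi = S(rho) - sum_i p_i * S(rho_i)
Weighted entropy = 9/18 * 0.99 + 6/18 * 0.59 + 3/18 * 1.28
= 0.9050
chi = 2.22 - 0.9050
= 1.3150

1.3150


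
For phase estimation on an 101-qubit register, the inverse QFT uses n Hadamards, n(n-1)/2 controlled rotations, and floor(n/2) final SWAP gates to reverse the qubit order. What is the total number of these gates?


Hadamard gates: 101
Controlled rotations: n*(n-1)/2 = 101*100/2 = 5050
SWAP gates: floor(n/2) = floor(101/2) = 50
Total = 101 + 5050 + 50
= 5201

5201


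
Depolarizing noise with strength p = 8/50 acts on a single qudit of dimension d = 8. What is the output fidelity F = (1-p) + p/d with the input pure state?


F = (1-p) + p/d
= (1 - 0.1600) + 0.1600/8
= 0.8400 + 0.0200
= 0.8600

0.8600


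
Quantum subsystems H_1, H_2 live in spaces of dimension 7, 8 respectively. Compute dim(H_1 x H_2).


dim(H_1 x H_2) = 7 * 8
= 56

56


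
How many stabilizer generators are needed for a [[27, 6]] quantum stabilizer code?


For an [[n,k]] stabilizer code:
Number of stabilizer generators = n - k
= 27 - 6
= 21

21


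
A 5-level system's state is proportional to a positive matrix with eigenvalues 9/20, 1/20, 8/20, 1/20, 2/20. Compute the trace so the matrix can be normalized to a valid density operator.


tr(M) = sum of eigenvalues
= 9/20 + 1/20 + 8/20 + 1/20 + 2/20
= 21/20
= 1.0500

1.0500


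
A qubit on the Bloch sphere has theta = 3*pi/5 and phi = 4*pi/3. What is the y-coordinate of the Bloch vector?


theta = 1.8850, phi = 4.1888
r_y = sin(theta)*sin(phi) = 0.9511 * -0.8660
r_y = -0.8236

-0.8236


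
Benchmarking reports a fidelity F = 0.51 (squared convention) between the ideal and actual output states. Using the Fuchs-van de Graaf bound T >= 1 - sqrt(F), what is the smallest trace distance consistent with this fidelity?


Fuchs-van de Graaf (squared-fidelity convention): 1 - sqrt(F) <= T <= sqrt(1 - F).
Lower bound: T >= 1 - sqrt(F)
sqrt(F) = sqrt(0.51) = 0.7141
T >= 1 - 0.7141
T >= 0.2859

0.2859


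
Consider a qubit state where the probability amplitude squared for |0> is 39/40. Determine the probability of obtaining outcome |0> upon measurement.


|alpha|^2 = 39/40 = 0.9750
|beta|^2 = 1 - 39/40 = 1/40 = 0.0250
P(|0>) = |alpha|^2 = 0.9750

0.9750


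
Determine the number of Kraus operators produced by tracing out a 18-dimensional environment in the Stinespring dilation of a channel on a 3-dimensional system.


Tracing out the environment in an orthonormal basis {|i>_E} gives Kraus operators K_i = <i|_E U |0>_E.
Number of Kraus operators = dim(H_env) = d_env
= 18

18


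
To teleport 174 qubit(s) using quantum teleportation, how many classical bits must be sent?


Quantum teleportation requires 2 classical bits per qubit teleported.
174 qubit(s) -> 2 * 174 = 348 classical bits

348


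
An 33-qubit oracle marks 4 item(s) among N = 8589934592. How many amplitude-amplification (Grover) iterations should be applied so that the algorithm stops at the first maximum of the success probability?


After j Grover iterations the success probability is P(j) = sin^2((2j+1)*theta), where sin(theta) = sqrt(k/N).
N = 2^33 = 8589934592, k = 4
sin(theta) = sqrt(k/N) = 2.157918644e-05
theta = arcsin(sqrt(k/N)) = 2.157918644e-05 rad
P(j) reaches its first maximum when (2j+1)*theta is as close as possible to pi/2, i.e. j = round(pi/(4*theta) - 1/2).
pi/(4*theta) - 1/2 = 36395.5970
(For comparison, the common estimate pi/4 * sqrt(N/k) = 36396.0970; the exact maximiser is used here.)
Optimal iterations = 36396

36396


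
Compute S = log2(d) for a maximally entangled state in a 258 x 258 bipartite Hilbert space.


For a maximally entangled state in d x d:
S = log2(d) = log2(258)
= 8.0112

8.0112


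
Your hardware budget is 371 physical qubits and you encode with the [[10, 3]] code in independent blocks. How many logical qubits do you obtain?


Each code block uses 10 physical qubits for 3 logical qubit(s).
Number of complete blocks = floor(371 / 10) = 37
Logical qubits = 37 * 3
= 111

111


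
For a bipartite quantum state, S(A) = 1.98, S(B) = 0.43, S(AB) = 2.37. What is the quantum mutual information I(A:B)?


I(A:B) = S(A) + S(B) - S(AB)
= 1.98 + 0.43 - 2.37
= 0.0400

0.0400


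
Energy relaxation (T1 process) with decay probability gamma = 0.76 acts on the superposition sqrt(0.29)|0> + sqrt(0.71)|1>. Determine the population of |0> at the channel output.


For amplitude damping with parameter gamma on state sqrt(a)|0> + sqrt(b)|1>:
alpha^2 = 0.29, beta^2 = 0.71
P(|0>) = alpha^2 + gamma * beta^2
= 0.29 + 0.76 * 0.71
= 0.29 + 0.5396
= 0.8296

0.8296


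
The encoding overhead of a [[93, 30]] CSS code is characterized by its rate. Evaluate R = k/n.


Code rate R = k/n
= 30/93
= 0.3226

0.3226


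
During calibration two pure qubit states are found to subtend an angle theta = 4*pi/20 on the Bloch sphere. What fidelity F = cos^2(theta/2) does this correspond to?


For states separated by angle theta on Bloch sphere:
F = cos^2(theta/2)
theta = 4*pi/20 = 0.6283
theta/2 = 0.3142
cos(theta/2) = 0.9511
F = 0.9045

0.9045


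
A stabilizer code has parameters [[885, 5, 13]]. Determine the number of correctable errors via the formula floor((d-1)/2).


Code parameters: [[885, 5, 13]], distance d = 13.
Number of correctable errors = floor((d-1)/2)
= floor((13 - 1)/2)
= floor(12/2)
= 6

6


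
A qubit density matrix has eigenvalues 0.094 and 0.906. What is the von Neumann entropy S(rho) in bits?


S = -p*log2(p) - (1-p)*log2(1-p)
p = 0.0940, 1-p = 0.9060
= -0.0940 * log2(0.0940) - 0.9060 * log2(0.9060)
= -(-0.3207) - (-0.1290)
= 0.4497

0.4497


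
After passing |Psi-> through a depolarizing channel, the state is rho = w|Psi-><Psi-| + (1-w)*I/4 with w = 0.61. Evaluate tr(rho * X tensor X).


|Psi-> = (|01> - |10>)/sqrt(2)
For the pure Bell state, <X_A X_B> = -1 (Bell-state Pauli correlator).
The maximally-mixed part I/4 has tr(I/4 * P tensor P) = 0 for any traceless Pauli P.
So <X_A X_B>_rho = w * (-1) + (1 - w) * 0
= 0.61 * (-1)
= -0.6100

-0.6100


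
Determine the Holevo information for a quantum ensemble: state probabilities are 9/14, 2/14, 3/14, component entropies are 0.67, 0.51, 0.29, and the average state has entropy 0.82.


chi = S(rho) - sum_i p_i * S(rho_i)
Weighted entropy = 9/14 * 0.67 + 2/14 * 0.51 + 3/14 * 0.29
= 0.5657
chi = 0.82 - 0.5657
= 0.2543

0.2543


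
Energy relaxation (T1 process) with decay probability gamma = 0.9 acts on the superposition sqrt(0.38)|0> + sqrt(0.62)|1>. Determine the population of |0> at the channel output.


For amplitude damping with parameter gamma on state sqrt(a)|0> + sqrt(b)|1>:
alpha^2 = 0.38, beta^2 = 0.62
P(|0>) = alpha^2 + gamma * beta^2
= 0.38 + 0.9 * 0.62
= 0.38 + 0.5580
= 0.9380

0.9380


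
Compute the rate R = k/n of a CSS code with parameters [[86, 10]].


Code rate R = k/n
= 10/86
= 0.1163

0.1163


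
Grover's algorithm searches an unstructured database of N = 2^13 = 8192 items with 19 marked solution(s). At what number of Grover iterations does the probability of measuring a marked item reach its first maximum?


After j Grover iterations the success probability is P(j) = sin^2((2j+1)*theta), where sin(theta) = sqrt(k/N).
N = 2^13 = 8192, k = 19
sin(theta) = sqrt(k/N) = 0.0481594844
theta = arcsin(sqrt(k/N)) = 0.04817812019 rad
P(j) reaches its first maximum when (2j+1)*theta is as close as possible to pi/2, i.e. j = round(pi/(4*theta) - 1/2).
pi/(4*theta) - 1/2 = 15.8020
(For comparison, the common estimate pi/4 * sqrt(N/k) = 16.3083; the exact maximiser is used here.)
Optimal iterations = 16

16
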